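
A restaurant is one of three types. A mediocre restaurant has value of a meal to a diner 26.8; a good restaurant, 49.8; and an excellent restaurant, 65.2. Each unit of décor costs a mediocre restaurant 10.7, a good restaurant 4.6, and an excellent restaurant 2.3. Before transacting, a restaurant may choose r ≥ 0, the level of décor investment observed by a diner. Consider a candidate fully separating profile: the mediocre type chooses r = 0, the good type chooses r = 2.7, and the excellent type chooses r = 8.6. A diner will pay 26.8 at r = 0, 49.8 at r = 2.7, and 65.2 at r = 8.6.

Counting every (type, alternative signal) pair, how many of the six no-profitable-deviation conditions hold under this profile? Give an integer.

Mediocre (own payoff 26.8): to r=2.7 gives 49.8 − 10.7×2.7 = 20.91 → no gain ✓; to r=8.6 gives 65.2 − 10.7×8.6 = -26.82 → no gain ✓.
Excellent (own payoff 65.2 − 2.3×8.6 = 45.42): to r=0 gives 26.8 → no gain ✓; to r=2.7 gives 49.8 − 2.3×2.7 = 43.59 → no gain ✓.
Good (own payoff 49.8 − 4.6×2.7 = 37.38): to r=0 gives 26.8 → no gain ✓; to r=8.6 gives 65.2 − 4.6×8.6 = 25.64 → no gain ✓.
6 of the 6 constraints hold; this profile is a separating equilibrium.

6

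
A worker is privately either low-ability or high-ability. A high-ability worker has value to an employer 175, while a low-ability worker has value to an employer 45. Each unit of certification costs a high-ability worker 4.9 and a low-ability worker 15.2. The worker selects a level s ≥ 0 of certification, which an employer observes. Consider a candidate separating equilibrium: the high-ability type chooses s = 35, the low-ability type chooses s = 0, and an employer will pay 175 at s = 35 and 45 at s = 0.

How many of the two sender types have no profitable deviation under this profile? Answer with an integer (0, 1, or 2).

1

Low-ability type: stay at 0 → 45; mimic → 175 − 15.2 × 35 = -357. IC holds (45 ≥ -357).
High-ability type: signal → 175 − 4.9 × 35 = 3.5; deviate to 0 → 45. IC fails (3.5 < 45).
1 of 2 constraints hold, so this profile is not an equilibrium.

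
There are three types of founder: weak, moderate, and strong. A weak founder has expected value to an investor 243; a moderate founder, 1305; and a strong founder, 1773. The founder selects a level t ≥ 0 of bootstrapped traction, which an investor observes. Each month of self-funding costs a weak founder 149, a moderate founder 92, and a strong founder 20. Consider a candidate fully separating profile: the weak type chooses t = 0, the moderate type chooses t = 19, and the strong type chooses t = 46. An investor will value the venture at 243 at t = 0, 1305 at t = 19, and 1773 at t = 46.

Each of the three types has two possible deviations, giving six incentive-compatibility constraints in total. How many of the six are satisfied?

4

Strong (own payoff 1773 − 20×46 = 853): to t=0 gives 243 → no gain ✓; to t=19 gives 1305 − 20×19 = 925 → profitable ✗.
Moderate (own payoff 1305 − 92×19 = -443): to t=0 gives 243 → profitable ✗; to t=46 gives 1773 − 92×46 = -2459 → no gain ✓.
Weak (own payoff 243): to t=19 gives 1305 − 149×19 = -1526 → no gain ✓; to t=46 gives 1773 − 149×46 = -5081 → no gain ✓.
4 of the 6 constraints hold; not an equilibrium.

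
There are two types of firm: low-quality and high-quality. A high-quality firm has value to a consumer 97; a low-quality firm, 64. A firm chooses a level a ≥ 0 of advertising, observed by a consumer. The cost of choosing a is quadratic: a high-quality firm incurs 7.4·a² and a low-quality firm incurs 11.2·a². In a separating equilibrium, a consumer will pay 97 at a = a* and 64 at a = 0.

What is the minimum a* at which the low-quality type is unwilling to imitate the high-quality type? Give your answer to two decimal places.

The low-quality type at a = 0 receives 64; imitating at a* yields 97 − 11.2·a*².
Indifference: 64 = 97 − 11.2·a*², so a*² = (97 − 64) / 11.2 ≈ 2.9464.
a* = √2.9464 ≈ 1.72.

1.72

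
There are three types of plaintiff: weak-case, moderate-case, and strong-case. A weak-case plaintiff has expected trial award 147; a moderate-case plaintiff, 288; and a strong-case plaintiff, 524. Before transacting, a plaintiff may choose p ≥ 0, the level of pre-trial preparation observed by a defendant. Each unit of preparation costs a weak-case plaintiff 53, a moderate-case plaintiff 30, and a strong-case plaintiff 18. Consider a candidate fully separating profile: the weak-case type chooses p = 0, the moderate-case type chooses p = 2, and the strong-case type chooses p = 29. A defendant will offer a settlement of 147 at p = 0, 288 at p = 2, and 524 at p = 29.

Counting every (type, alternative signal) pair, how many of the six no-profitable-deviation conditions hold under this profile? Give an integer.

3

Moderate-case (own payoff 288 − 30×2 = 228): to p=0 gives 147 → no gain ✓; to p=29 gives 524 − 30×29 = -346 → no gain ✓.
Weak-case (own payoff 147): to p=2 gives 288 − 53×2 = 182 → profitable ✗; to p=29 gives 524 − 53×29 = -1013 → no gain ✓.
Strong-case (own payoff 524 − 18×29 = 2): to p=0 gives 147 → profitable ✗; to p=2 gives 288 − 18×2 = 252 → profitable ✗.
3 of the 6 constraints hold; not an equilibrium.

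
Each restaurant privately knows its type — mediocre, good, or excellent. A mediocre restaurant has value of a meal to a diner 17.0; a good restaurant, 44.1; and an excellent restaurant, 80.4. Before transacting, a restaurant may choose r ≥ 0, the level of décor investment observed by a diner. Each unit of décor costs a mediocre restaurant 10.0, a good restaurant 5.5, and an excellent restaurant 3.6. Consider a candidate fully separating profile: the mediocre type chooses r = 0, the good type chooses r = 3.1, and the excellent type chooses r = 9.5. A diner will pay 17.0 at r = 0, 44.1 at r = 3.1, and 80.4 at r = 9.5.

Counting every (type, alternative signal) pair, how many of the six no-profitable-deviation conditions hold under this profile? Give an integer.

Good (own payoff 44.1 − 5.5×3.1 = 27.05): to r=0 gives 17.0 → no gain ✓; to r=9.5 gives 80.4 − 5.5×9.5 = 28.15 → profitable ✗.
Mediocre (own payoff 17.0): to r=3.1 gives 44.1 − 10.0×3.1 = 13.1 → no gain ✓; to r=9.5 gives 80.4 − 10.0×9.5 = -14.6 → no gain ✓.
Excellent (own payoff 80.4 − 3.6×9.5 = 46.2): to r=0 gives 17.0 → no gain ✓; to r=3.1 gives 44.1 − 3.6×3.1 = 32.94 → no gain ✓.
5 of the 6 constraints hold; not an equilibrium.

5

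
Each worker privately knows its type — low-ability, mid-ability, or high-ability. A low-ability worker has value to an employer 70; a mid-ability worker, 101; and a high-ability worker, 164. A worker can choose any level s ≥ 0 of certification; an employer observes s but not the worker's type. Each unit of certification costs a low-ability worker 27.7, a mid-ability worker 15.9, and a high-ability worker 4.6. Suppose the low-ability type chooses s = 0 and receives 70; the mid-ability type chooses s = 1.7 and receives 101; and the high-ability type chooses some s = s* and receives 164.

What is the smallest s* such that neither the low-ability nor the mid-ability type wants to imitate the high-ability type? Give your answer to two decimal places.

Low-ability type (on-path payoff 70) won't mimic when 70 ≥ 164 − 27.7·s*, i.e. s* ≥ 3.39.
Mid-ability type (on-path payoff 101 − 15.9×1.7 = 73.97) won't mimic when 73.97 ≥ 164 − 15.9·s*, i.e. s* ≥ 5.66.
Both must hold, so s* = max(3.39, 5.66) = 5.66. The mid-ability type's constraint binds.

5.66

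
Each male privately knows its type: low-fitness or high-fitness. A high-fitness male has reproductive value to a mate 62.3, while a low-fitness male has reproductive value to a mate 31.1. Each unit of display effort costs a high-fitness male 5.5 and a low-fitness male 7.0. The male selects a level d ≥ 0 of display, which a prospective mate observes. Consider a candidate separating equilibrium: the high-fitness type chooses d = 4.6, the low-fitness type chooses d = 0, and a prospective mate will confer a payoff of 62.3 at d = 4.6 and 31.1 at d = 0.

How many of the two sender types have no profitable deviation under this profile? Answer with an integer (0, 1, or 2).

2

High-fitness type: signal → 62.3 − 5.5 × 4.6 = 37; deviate to 0 → 31.1. IC holds (37 ≥ 31.1).
Low-fitness type: stay at 0 → 31.1; mimic → 62.3 − 7.0 × 4.6 = 30.1. IC holds (31.1 ≥ 30.1).
2 of 2 constraints hold, so this is a separating equilibrium.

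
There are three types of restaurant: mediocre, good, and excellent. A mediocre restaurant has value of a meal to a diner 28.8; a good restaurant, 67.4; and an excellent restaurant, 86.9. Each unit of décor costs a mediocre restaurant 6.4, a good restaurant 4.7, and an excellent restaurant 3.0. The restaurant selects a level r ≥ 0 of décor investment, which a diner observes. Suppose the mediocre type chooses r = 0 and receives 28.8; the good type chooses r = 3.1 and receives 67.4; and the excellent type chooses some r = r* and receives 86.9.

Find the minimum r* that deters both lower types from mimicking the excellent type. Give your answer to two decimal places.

Mediocre type (on-path payoff 28.8) won't mimic when 28.8 ≥ 86.9 − 6.4·r*, i.e. r* ≥ 9.08.
Good type (on-path payoff 67.4 − 4.7×3.1 = 52.83) won't mimic when 52.83 ≥ 86.9 − 4.7·r*, i.e. r* ≥ 7.25.
Both must hold, so r* = max(9.08, 7.25) = 9.08. The mediocre type's constraint binds.

9.08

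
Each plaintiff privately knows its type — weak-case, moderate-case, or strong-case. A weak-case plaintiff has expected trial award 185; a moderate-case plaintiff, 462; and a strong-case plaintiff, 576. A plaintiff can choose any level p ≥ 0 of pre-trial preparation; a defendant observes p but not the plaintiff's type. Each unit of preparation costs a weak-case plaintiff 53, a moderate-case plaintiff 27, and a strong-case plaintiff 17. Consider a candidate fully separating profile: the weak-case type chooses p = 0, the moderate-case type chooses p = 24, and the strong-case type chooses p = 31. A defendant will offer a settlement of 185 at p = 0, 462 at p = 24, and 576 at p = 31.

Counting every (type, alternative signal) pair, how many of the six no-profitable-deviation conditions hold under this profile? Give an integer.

Strong-case (own payoff 576 − 17×31 = 49): to p=0 gives 185 → profitable ✗; to p=24 gives 462 − 17×24 = 54 → profitable ✗.
Moderate-case (own payoff 462 − 27×24 = -186): to p=0 gives 185 → profitable ✗; to p=31 gives 576 − 27×31 = -261 → no gain ✓.
Weak-case (own payoff 185): to p=24 gives 462 − 53×24 = -810 → no gain ✓; to p=31 gives 576 − 53×31 = -1067 → no gain ✓.
3 of the 6 constraints hold; not an equilibrium.

3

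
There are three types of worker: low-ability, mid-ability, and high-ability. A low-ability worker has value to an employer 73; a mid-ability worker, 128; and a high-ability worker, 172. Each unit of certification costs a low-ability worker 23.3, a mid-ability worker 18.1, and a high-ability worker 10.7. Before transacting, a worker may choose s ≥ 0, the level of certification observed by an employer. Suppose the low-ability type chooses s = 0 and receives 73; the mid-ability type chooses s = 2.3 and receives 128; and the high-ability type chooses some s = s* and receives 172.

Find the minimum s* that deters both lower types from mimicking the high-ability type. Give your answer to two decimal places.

4.73

Mid-ability type (on-path payoff 128 − 18.1×2.3 = 86.37) won't mimic when 86.37 ≥ 172 − 18.1·s*, i.e. s* ≥ 4.73.
Low-ability type (on-path payoff 73) won't mimic when 73 ≥ 172 − 23.3·s*, i.e. s* ≥ 4.25.
Both must hold, so s* = max(4.25, 4.73) = 4.73. The mid-ability type's constraint binds.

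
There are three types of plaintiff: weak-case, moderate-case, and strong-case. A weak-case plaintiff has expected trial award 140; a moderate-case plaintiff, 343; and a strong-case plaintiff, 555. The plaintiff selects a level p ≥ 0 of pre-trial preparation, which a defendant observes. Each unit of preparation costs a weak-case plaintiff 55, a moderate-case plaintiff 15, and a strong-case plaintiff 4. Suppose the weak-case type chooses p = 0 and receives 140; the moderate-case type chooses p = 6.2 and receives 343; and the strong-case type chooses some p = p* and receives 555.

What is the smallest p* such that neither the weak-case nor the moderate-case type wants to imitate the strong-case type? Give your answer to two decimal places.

Weak-case type (on-path payoff 140) won't mimic when 140 ≥ 555 − 55·p*, i.e. p* ≥ 7.55.
Moderate-case type (on-path payoff 343 − 15×6.2 = 250) won't mimic when 250 ≥ 555 − 15·p*, i.e. p* ≥ 20.33.
Both must hold, so p* = max(7.55, 20.33) = 20.33. The moderate-case type's constraint binds.

20.33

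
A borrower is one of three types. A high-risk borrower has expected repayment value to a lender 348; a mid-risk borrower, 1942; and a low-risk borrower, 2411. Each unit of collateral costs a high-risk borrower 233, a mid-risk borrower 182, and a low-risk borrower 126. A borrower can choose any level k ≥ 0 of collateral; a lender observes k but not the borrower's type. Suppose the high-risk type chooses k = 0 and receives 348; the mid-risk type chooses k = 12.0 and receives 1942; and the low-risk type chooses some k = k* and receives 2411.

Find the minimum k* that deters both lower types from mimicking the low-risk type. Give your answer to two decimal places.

14.58

High-risk type (on-path payoff 348) won't mimic when 348 ≥ 2411 − 233·k*, i.e. k* ≥ 8.85.
Mid-risk type (on-path payoff 1942 − 182×12.0 = -242) won't mimic when -242 ≥ 2411 − 182·k*, i.e. k* ≥ 14.58.
Both must hold, so k* = max(8.85, 14.58) = 14.58. The mid-risk type's constraint binds.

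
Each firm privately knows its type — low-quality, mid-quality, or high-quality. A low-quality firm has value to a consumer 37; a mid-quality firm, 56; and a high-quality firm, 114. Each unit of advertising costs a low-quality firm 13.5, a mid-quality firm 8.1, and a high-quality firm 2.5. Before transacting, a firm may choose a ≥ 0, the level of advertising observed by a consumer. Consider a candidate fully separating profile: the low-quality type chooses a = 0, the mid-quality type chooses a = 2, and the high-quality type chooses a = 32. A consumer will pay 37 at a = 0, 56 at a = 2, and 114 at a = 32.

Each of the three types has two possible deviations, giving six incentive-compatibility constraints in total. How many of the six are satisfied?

High-quality (own payoff 114 − 2.5×32 = 34): to a=0 gives 37 → profitable ✗; to a=2 gives 56 − 2.5×2 = 51 → profitable ✗.
Mid-quality (own payoff 56 − 8.1×2 = 39.8): to a=0 gives 37 → no gain ✓; to a=32 gives 114 − 8.1×32 = -145.2 → no gain ✓.
Low-quality (own payoff 37): to a=2 gives 56 − 13.5×2 = 29 → no gain ✓; to a=32 gives 114 − 13.5×32 = -318 → no gain ✓.
4 of the 6 constraints hold; not an equilibrium.

4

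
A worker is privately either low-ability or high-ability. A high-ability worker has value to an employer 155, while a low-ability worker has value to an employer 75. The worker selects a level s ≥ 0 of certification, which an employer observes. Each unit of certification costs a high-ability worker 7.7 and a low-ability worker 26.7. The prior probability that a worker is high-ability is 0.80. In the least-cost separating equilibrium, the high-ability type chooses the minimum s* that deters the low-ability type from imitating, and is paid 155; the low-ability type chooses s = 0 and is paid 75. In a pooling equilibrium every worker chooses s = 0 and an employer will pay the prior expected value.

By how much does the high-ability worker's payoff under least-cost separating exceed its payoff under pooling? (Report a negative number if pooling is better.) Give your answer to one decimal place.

Least-cost separating signal: s* solves 75 = 155 − 26.7·s*, so s* = (155 − 75)/26.7 ≈ 2.9963.
High-ability type's separating payoff: 155 − 7.7 × s* = 155 − 7.7 × (155 − 75)/26.7 = 155 − 616/26.7 ≈ 131.929.
Pooling payoff: 0.80 × 155 + 0.20 × 75 = 139.
Difference: 131.929 − 139 = -7.071, i.e. -7.1 to one decimal place.
The high-ability type would prefer the pooling outcome.

-7.1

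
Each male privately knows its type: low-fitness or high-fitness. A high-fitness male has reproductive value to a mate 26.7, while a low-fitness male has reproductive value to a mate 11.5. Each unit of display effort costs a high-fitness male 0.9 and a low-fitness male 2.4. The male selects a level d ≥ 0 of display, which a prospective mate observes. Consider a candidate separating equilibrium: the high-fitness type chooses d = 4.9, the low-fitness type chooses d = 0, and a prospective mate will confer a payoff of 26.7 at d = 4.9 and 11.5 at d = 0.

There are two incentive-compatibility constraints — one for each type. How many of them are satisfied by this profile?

1

High-fitness type: signal → 26.7 − 0.9 × 4.9 = 22.29; deviate to 0 → 11.5. IC holds (22.29 ≥ 11.5).
Low-fitness type: stay at 0 → 11.5; mimic → 26.7 − 2.4 × 4.9 = 14.94. IC fails (11.5 < 14.94).
1 of 2 constraints hold, so this profile is not an equilibrium.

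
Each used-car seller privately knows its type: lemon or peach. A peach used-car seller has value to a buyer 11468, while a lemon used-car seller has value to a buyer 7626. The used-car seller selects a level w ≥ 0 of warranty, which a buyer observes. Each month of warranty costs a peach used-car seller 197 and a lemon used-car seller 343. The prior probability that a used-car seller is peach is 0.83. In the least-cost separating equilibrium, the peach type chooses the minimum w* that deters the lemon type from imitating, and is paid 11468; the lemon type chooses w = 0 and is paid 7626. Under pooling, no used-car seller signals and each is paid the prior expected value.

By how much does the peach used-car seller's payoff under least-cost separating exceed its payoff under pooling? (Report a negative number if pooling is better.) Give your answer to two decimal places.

Least-cost separating signal: w* solves 7626 = 11468 − 343·w*, so w* = (11468 − 7626)/343 ≈ 11.2012.
Peach type's separating payoff: 11468 − 197 × w* = 11468 − 197 × (11468 − 7626)/343 = 11468 − 756874/343 ≈ 9261.3703.
Pooling payoff: 0.83 × 11468 + 0.17 × 7626 = 10814.86.
Difference: 9261.3703 − 10814.86 = -1553.4897, i.e. -1553.49 to two decimal places.
The peach type would prefer the pooling outcome.

-1553.49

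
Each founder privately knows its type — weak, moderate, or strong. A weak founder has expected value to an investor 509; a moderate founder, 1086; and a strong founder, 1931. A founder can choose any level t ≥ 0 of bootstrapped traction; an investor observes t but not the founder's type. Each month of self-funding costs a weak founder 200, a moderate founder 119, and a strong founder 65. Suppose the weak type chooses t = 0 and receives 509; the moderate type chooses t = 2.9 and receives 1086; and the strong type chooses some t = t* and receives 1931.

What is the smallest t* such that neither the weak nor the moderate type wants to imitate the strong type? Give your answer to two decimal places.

Moderate type (on-path payoff 1086 − 119×2.9 = 740.9) won't mimic when 740.9 ≥ 1931 − 119·t*, i.e. t* ≥ 10.00.
Weak type (on-path payoff 509) won't mimic when 509 ≥ 1931 − 200·t*, i.e. t* ≥ 7.11.
Both must hold, so t* = max(7.11, 10.00) = 10.00. The moderate type's constraint binds.

10.00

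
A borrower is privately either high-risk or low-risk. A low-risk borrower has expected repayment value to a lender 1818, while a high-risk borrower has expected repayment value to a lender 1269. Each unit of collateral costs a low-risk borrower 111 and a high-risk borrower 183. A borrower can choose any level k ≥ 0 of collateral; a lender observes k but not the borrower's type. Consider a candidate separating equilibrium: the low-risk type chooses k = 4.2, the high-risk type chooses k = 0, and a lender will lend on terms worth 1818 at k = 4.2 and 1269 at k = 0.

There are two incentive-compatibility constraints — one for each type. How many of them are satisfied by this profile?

High-risk type: stay at 0 → 1269; mimic → 1818 − 183 × 4.2 = 1049.4. IC holds (1269 ≥ 1049.4).
Low-risk type: signal → 1818 − 111 × 4.2 = 1351.8; deviate to 0 → 1269. IC holds (1351.8 ≥ 1269).
2 of 2 constraints hold, so this is a separating equilibrium.

2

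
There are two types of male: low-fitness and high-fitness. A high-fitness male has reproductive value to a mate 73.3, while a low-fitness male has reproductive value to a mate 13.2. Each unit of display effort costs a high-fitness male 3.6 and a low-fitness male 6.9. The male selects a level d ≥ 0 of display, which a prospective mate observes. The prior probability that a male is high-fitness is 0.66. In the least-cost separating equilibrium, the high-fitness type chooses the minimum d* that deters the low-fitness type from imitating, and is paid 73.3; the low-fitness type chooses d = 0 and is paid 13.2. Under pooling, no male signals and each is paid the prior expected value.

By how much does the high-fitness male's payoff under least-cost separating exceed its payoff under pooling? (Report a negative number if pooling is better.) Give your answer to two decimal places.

-10.92

Least-cost separating signal: d* solves 13.2 = 73.3 − 6.9·d*, so d* = (73.3 − 13.2)/6.9 ≈ 8.7101.
High-fitness type's separating payoff: 73.3 − 3.6 × d* = 73.3 − 3.6 × (73.3 − 13.2)/6.9 = 73.3 − 216.36/6.9 ≈ 41.9435.
Pooling payoff: 0.66 × 73.3 + 0.34 × 13.2 = 52.866.
Difference: 41.9435 − 52.866 = -10.9225, i.e. -10.92 to two decimal places.
The high-fitness type would prefer the pooling outcome.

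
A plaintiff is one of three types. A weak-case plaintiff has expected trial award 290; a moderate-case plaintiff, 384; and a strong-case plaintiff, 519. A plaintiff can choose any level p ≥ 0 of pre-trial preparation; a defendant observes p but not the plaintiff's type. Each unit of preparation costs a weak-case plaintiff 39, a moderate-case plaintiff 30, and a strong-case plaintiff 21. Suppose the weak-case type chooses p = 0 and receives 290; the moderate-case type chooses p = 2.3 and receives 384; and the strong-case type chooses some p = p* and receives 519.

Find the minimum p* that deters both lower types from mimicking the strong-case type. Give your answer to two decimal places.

6.80

Weak-case type (on-path payoff 290) won't mimic when 290 ≥ 519 − 39·p*, i.e. p* ≥ 5.87.
Moderate-case type (on-path payoff 384 − 30×2.3 = 315) won't mimic when 315 ≥ 519 − 30·p*, i.e. p* ≥ 6.80.
Both must hold, so p* = max(5.87, 6.80) = 6.80. The moderate-case type's constraint binds.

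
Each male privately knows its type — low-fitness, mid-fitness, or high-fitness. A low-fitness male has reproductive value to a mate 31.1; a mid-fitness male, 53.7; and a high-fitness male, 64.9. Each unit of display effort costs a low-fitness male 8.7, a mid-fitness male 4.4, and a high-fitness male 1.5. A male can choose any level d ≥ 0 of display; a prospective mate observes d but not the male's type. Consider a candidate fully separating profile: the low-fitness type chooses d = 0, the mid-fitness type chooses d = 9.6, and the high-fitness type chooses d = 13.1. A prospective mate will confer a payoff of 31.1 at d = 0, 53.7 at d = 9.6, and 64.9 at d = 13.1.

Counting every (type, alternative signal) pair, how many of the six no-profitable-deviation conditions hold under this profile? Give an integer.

5

Low-fitness (own payoff 31.1): to d=9.6 gives 53.7 − 8.7×9.6 = -29.82 → no gain ✓; to d=13.1 gives 64.9 − 8.7×13.1 = -49.07 → no gain ✓.
Mid-fitness (own payoff 53.7 − 4.4×9.6 = 11.46): to d=0 gives 31.1 → profitable ✗; to d=13.1 gives 64.9 − 4.4×13.1 = 7.26 → no gain ✓.
High-fitness (own payoff 64.9 − 1.5×13.1 = 45.25): to d=0 gives 31.1 → no gain ✓; to d=9.6 gives 53.7 − 1.5×9.6 = 39.3 → no gain ✓.
5 of the 6 constraints hold; not an equilibrium.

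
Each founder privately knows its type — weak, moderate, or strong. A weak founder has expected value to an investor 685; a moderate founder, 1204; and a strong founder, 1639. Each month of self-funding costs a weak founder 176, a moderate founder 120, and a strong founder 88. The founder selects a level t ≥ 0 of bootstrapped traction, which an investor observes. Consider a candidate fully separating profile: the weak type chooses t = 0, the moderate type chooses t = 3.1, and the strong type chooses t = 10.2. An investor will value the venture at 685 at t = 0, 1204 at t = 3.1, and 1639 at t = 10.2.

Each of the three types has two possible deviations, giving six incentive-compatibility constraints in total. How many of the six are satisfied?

Weak (own payoff 685): to t=3.1 gives 1204 − 176×3.1 = 658.4 → no gain ✓; to t=10.2 gives 1639 − 176×10.2 = -156.2 → no gain ✓.
Strong (own payoff 1639 − 88×10.2 = 741.4): to t=0 gives 685 → no gain ✓; to t=3.1 gives 1204 − 88×3.1 = 931.2 → profitable ✗.
Moderate (own payoff 1204 − 120×3.1 = 832): to t=0 gives 685 → no gain ✓; to t=10.2 gives 1639 − 120×10.2 = 415 → no gain ✓.
5 of the 6 constraints hold; not an equilibrium.

5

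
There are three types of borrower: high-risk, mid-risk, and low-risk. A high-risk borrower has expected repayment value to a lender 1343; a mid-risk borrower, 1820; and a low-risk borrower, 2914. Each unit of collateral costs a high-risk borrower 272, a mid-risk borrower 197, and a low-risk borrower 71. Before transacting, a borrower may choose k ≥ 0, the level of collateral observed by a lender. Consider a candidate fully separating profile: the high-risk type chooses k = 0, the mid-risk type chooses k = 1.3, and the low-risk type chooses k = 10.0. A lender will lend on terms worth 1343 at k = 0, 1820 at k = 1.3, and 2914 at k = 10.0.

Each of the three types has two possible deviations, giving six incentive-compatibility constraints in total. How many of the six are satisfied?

Mid-risk (own payoff 1820 − 197×1.3 = 1563.9): to k=0 gives 1343 → no gain ✓; to k=10.0 gives 2914 − 197×10.0 = 944 → no gain ✓.
High-risk (own payoff 1343): to k=1.3 gives 1820 − 272×1.3 = 1466.4 → profitable ✗; to k=10.0 gives 2914 − 272×10.0 = 194 → no gain ✓.
Low-risk (own payoff 2914 − 71×10.0 = 2204): to k=0 gives 1343 → no gain ✓; to k=1.3 gives 1820 − 71×1.3 = 1727.7 → no gain ✓.
5 of the 6 constraints hold; not an equilibrium.

5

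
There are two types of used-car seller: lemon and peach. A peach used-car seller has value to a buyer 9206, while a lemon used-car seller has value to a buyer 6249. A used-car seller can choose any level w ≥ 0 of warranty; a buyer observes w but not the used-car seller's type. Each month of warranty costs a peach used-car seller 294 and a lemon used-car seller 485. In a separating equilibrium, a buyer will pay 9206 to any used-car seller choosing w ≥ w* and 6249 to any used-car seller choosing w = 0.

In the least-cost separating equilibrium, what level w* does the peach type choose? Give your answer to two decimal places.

A lemon used-car seller choosing w = 0 receives 6249.
Imitating at w* instead would pay 9206 at cost 485·w*, netting 9206 − 485·w*.
Indifference: 6249 = 9206 − 485·w*, so w* = (9206 − 6249) / 485 ≈ 6.10.
This is the lemon type's binding incentive-compatibility constraint; any w ≥ 6.10 sustains separation on that side.

6.10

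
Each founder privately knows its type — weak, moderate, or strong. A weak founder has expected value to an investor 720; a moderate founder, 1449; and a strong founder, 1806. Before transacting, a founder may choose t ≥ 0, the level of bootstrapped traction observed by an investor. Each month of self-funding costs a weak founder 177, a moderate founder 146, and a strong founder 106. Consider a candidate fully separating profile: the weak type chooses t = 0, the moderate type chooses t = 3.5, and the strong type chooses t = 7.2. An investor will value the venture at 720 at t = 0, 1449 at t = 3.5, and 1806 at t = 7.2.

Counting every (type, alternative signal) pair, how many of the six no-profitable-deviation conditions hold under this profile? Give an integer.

Moderate (own payoff 1449 − 146×3.5 = 938): to t=0 gives 720 → no gain ✓; to t=7.2 gives 1806 − 146×7.2 = 754.8 → no gain ✓.
Strong (own payoff 1806 − 106×7.2 = 1042.8): to t=0 gives 720 → no gain ✓; to t=3.5 gives 1449 − 106×3.5 = 1078 → profitable ✗.
Weak (own payoff 720): to t=3.5 gives 1449 − 177×3.5 = 829.5 → profitable ✗; to t=7.2 gives 1806 − 177×7.2 = 531.6 → no gain ✓.
4 of the 6 constraints hold; not an equilibrium.

4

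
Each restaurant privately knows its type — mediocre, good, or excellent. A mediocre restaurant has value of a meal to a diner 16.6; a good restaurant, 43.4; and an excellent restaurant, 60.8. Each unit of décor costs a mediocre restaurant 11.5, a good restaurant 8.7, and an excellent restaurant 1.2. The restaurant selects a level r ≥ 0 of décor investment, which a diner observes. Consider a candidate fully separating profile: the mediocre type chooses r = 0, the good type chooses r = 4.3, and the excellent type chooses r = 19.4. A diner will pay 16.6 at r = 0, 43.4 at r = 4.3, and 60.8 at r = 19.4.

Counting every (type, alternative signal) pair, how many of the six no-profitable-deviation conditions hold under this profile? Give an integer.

4

Good (own payoff 43.4 − 8.7×4.3 = 5.99): to r=0 gives 16.6 → profitable ✗; to r=19.4 gives 60.8 − 8.7×19.4 = -107.98 → no gain ✓.
Mediocre (own payoff 16.6): to r=4.3 gives 43.4 − 11.5×4.3 = -6.05 → no gain ✓; to r=19.4 gives 60.8 − 11.5×19.4 = -162.3 → no gain ✓.
Excellent (own payoff 60.8 − 1.2×19.4 = 37.52): to r=0 gives 16.6 → no gain ✓; to r=4.3 gives 43.4 − 1.2×4.3 = 38.24 → profitable ✗.
4 of the 6 constraints hold; not an equilibrium.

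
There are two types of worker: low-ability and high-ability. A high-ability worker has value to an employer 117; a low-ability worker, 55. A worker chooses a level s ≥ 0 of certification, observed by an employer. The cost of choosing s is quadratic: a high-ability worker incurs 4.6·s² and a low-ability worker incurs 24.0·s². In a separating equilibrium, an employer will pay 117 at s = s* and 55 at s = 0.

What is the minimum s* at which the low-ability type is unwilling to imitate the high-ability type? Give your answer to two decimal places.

1.61

The low-ability type at s = 0 receives 55; imitating at s* yields 117 − 24.0·s*².
Indifference: 55 = 117 − 24.0·s*², so s*² = (117 − 55) / 24.0 ≈ 2.5833.
s* = √2.5833 ≈ 1.61.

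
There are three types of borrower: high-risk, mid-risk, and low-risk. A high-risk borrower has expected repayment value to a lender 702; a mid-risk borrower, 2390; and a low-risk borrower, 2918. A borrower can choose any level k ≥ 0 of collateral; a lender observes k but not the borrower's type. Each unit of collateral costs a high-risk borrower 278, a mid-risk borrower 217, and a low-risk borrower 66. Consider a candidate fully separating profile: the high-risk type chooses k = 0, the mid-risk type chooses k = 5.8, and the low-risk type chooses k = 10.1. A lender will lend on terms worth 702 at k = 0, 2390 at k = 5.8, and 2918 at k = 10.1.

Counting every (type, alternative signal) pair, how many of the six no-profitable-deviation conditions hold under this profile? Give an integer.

Mid-risk (own payoff 2390 − 217×5.8 = 1131.4): to k=0 gives 702 → no gain ✓; to k=10.1 gives 2918 − 217×10.1 = 726.3 → no gain ✓.
Low-risk (own payoff 2918 − 66×10.1 = 2251.4): to k=0 gives 702 → no gain ✓; to k=5.8 gives 2390 − 66×5.8 = 2007.2 → no gain ✓.
High-risk (own payoff 702): to k=5.8 gives 2390 − 278×5.8 = 777.6 → profitable ✗; to k=10.1 gives 2918 − 278×10.1 = 110.2 → no gain ✓.
5 of the 6 constraints hold; not an equilibrium.

5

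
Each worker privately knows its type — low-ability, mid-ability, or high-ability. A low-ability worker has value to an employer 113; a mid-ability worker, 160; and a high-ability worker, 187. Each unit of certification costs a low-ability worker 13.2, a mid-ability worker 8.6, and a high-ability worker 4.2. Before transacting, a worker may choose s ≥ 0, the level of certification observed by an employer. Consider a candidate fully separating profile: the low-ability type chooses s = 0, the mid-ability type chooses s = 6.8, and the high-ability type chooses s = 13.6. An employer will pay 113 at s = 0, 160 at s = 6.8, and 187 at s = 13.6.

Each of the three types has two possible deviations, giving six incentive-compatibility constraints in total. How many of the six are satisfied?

4

High-ability (own payoff 187 − 4.2×13.6 = 129.88): to s=0 gives 113 → no gain ✓; to s=6.8 gives 160 − 4.2×6.8 = 131.44 → profitable ✗.
Low-ability (own payoff 113): to s=6.8 gives 160 − 13.2×6.8 = 70.24 → no gain ✓; to s=13.6 gives 187 − 13.2×13.6 = 7.48 → no gain ✓.
Mid-ability (own payoff 160 − 8.6×6.8 = 101.52): to s=0 gives 113 → profitable ✗; to s=13.6 gives 187 − 8.6×13.6 = 70.04 → no gain ✓.
4 of the 6 constraints hold; not an equilibrium.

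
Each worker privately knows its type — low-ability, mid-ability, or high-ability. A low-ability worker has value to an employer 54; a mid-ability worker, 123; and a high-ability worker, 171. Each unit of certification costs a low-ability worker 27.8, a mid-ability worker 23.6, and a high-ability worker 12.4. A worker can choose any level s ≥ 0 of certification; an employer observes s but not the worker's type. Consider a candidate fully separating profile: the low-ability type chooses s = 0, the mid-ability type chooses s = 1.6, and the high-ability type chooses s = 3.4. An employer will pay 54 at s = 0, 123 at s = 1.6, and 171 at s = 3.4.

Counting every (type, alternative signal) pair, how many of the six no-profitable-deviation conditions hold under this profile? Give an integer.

3

High-ability (own payoff 171 − 12.4×3.4 = 128.84): to s=0 gives 54 → no gain ✓; to s=1.6 gives 123 − 12.4×1.6 = 103.16 → no gain ✓.
Mid-ability (own payoff 123 − 23.6×1.6 = 85.24): to s=0 gives 54 → no gain ✓; to s=3.4 gives 171 − 23.6×3.4 = 90.76 → profitable ✗.
Low-ability (own payoff 54): to s=1.6 gives 123 − 27.8×1.6 = 78.52 → profitable ✗; to s=3.4 gives 171 − 27.8×3.4 = 76.48 → profitable ✗.
3 of the 6 constraints hold; not an equilibrium.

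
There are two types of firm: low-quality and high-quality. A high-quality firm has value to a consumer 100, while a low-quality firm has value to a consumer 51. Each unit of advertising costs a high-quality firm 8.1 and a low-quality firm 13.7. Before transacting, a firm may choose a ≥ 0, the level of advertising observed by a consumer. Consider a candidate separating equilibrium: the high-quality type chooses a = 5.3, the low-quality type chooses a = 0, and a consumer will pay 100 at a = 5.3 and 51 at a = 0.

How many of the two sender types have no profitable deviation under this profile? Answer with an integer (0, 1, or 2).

Low-quality type: stay at 0 → 51; mimic → 100 − 13.7 × 5.3 = 27.39. IC holds (51 ≥ 27.39).
High-quality type: signal → 100 − 8.1 × 5.3 = 57.07; deviate to 0 → 51. IC holds (57.07 ≥ 51).
2 of 2 constraints hold, so this is a separating equilibrium.

2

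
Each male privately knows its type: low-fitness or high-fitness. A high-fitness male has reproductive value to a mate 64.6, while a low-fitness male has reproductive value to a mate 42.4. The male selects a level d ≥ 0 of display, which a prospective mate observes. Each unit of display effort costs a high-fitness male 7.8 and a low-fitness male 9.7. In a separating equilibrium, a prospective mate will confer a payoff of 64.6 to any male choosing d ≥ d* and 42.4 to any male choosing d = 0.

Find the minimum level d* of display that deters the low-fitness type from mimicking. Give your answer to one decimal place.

2.3

A low-fitness male choosing d = 0 receives 42.4.
Imitating at d* instead would pay 64.6 at cost 9.7·d*, netting 64.6 − 9.7·d*.
Indifference: 42.4 = 64.6 − 9.7·d*, so d* = (64.6 − 42.4) / 9.7 ≈ 2.3.
At d* the low-fitness type's incentive constraint just binds; the high-fitness type strictly prefers d* since its per-unit cost is lower.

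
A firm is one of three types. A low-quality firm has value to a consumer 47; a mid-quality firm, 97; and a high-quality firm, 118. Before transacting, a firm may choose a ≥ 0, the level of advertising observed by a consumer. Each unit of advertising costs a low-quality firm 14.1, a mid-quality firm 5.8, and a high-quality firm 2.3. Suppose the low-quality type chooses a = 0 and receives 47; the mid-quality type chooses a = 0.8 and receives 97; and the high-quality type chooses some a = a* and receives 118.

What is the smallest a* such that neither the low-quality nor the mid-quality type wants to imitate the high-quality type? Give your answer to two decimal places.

5.04

Low-quality type (on-path payoff 47) won't mimic when 47 ≥ 118 − 14.1·a*, i.e. a* ≥ 5.04.
Mid-quality type (on-path payoff 97 − 5.8×0.8 = 92.36) won't mimic when 92.36 ≥ 118 − 5.8·a*, i.e. a* ≥ 4.42.
Both must hold, so a* = max(5.04, 4.42) = 5.04. The low-quality type's constraint binds.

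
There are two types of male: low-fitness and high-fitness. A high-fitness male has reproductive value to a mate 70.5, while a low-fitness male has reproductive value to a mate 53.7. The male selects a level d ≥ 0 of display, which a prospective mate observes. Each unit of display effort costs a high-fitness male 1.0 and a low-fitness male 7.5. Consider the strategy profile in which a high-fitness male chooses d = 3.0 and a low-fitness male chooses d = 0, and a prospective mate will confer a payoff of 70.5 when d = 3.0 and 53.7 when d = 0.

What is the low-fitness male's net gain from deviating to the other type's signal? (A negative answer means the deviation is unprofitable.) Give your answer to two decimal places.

-5.70

Playing d = 0 the low-fitness male receives 53.7.
Deviating to d = 3.0 brings payment 70.5 at cost 7.5 × 3.0 = 22.5, netting 48.
Gain from deviating: 48 − 53.7 = -5.70.
The gain is negative, so the low-fitness type's incentive-compatibility constraint is satisfied.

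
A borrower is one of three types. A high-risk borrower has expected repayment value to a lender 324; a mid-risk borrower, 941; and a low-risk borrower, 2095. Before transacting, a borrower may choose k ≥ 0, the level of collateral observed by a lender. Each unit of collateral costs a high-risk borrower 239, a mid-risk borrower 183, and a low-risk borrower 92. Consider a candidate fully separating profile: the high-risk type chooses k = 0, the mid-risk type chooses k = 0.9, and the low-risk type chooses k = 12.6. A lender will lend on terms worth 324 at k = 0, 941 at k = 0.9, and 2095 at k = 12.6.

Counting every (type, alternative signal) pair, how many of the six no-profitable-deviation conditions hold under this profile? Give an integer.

5

Mid-risk (own payoff 941 − 183×0.9 = 776.3): to k=0 gives 324 → no gain ✓; to k=12.6 gives 2095 − 183×12.6 = -210.8 → no gain ✓.
Low-risk (own payoff 2095 − 92×12.6 = 935.8): to k=0 gives 324 → no gain ✓; to k=0.9 gives 941 − 92×0.9 = 858.2 → no gain ✓.
High-risk (own payoff 324): to k=0.9 gives 941 − 239×0.9 = 725.9 → profitable ✗; to k=12.6 gives 2095 − 239×12.6 = -916.4 → no gain ✓.
5 of the 6 constraints hold; not an equilibrium.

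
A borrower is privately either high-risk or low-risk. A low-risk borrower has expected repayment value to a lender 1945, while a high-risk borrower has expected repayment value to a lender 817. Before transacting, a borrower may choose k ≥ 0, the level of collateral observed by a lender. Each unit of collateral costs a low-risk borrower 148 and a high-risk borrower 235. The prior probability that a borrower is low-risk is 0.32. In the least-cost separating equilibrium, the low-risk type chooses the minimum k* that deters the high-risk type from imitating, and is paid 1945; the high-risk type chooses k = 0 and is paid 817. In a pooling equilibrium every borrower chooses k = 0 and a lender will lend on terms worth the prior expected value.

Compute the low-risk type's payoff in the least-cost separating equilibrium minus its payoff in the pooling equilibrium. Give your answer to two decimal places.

Least-cost separating signal: k* solves 817 = 1945 − 235·k*, so k* = (1945 − 817)/235 = 4.8.
Low-risk type's separating payoff: 1945 − 148 × k* = 1945 − 148 × (1945 − 817)/235 = 1945 − 166944/235 = 1234.6.
Pooling payoff: 0.32 × 1945 + 0.68 × 817 = 1177.96.
Difference: 1234.6 − 1177.96 = 56.64.
The low-risk type prefers to separate.

56.64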